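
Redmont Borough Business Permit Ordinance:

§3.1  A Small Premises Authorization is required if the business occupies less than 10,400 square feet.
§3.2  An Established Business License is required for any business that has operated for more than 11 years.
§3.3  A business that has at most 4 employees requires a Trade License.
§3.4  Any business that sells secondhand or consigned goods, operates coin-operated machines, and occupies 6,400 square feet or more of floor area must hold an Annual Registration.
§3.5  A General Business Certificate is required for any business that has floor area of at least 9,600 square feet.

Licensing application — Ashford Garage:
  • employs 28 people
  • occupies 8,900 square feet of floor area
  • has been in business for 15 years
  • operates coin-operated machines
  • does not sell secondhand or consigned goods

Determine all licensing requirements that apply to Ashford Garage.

§3.1 floor area 8,900 square feet < 10,400 square feet → Small Premises Authorization required.
§3.2 years in business 15 > 11 → Established Business License required.
§3.3 employees 28 > 4 → Trade License not required.
§3.4 does not sell secondhand or consigned goods; operates coin-operated machines; floor area 8,900 square feet ≥ 6,400 square feet → Annual Registration not required.
§3.5 floor area 8,900 square feet < 9,600 square feet → General Business Certificate not required.

Established Business License, Small Premises Authorization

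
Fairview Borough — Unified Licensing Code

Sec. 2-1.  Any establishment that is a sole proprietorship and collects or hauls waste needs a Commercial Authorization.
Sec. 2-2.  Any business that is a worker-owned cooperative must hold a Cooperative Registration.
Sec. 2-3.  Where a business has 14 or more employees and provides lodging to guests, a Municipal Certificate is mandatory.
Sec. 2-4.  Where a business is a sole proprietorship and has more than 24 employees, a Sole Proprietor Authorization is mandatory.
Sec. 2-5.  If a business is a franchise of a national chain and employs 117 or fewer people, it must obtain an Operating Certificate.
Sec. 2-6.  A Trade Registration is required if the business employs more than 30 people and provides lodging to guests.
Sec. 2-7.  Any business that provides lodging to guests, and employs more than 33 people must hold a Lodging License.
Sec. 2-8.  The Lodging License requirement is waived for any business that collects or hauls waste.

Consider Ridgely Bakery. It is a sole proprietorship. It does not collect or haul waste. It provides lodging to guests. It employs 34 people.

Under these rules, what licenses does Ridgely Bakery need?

Lodging License, Municipal Certificate, Sole Proprietor Authorization, Trade Registration

Sec. 2-1. is a sole proprietorship; does not collect or haul waste → Commercial Authorization not required.
Sec. 2-2. is a sole proprietorship (not: is a worker-owned cooperative) → Cooperative Registration not required.
Sec. 2-3. employees 34 ≥ 14; provides lodging to guests → Municipal Certificate required.
Sec. 2-4. is a sole proprietorship; employees 34 > 24 → Sole Proprietor Authorization required.
Sec. 2-5. is a sole proprietorship (not: is a franchise of a national chain); employees 34 ≤ 117 → Operating Certificate not required.
Sec. 2-6. employees 34 > 30; provides lodging to guests → Trade Registration required.
Sec. 2-7. provides lodging to guests; employees 34 > 33 → Lodging License required.
Sec. 2-8. does not collect or haul waste → Lodging License exemption does not apply.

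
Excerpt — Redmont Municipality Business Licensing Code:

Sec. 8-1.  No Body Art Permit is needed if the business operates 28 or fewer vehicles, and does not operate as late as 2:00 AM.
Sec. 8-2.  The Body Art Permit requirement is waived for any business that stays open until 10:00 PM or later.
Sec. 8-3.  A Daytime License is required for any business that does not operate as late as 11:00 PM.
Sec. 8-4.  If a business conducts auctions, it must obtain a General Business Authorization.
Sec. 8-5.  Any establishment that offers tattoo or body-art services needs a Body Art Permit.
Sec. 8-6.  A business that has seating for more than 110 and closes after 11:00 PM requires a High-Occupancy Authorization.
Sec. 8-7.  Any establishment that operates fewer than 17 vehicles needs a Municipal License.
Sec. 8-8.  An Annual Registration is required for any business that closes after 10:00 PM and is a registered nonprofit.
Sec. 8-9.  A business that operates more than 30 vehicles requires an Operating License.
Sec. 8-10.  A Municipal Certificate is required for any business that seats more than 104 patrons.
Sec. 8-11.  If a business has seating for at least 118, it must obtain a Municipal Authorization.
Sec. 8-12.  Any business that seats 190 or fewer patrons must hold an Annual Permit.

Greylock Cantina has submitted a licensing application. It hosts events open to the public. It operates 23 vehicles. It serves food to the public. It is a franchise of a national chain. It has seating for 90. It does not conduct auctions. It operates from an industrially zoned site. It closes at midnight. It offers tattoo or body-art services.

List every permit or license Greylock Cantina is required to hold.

Sec. 8-1. vehicles 23 ≤ 28; closes midnight, at/before 2:00 AM → exempt from Body Art Permit.
Sec. 8-2. closes midnight, after 10:00 PM → exempt from Body Art Permit.
Sec. 8-3. closes midnight, after 11:00 PM → Daytime License not required.
Sec. 8-4. does not conduct auctions → General Business Authorization not required.
Sec. 8-5. offers tattoo or body-art services → Body Art Permit required.
Sec. 8-6. seating 90 ≤ 110; closes midnight, after 11:00 PM → High-Occupancy Authorization not required.
Sec. 8-7. vehicles 23 ≥ 17 → Municipal License not required.
Sec. 8-8. closes midnight, after 10:00 PM; is a franchise of a national chain (not: is a registered nonprofit) → Annual Registration not required.
Sec. 8-9. vehicles 23 ≤ 30 → Operating License not required.
Sec. 8-10. seating 90 ≤ 104 → Municipal Certificate not required.
Sec. 8-11. seating 90 < 118 → Municipal Authorization not required.
Sec. 8-12. seating 90 ≤ 190 → Annual Permit required.

Annual Permit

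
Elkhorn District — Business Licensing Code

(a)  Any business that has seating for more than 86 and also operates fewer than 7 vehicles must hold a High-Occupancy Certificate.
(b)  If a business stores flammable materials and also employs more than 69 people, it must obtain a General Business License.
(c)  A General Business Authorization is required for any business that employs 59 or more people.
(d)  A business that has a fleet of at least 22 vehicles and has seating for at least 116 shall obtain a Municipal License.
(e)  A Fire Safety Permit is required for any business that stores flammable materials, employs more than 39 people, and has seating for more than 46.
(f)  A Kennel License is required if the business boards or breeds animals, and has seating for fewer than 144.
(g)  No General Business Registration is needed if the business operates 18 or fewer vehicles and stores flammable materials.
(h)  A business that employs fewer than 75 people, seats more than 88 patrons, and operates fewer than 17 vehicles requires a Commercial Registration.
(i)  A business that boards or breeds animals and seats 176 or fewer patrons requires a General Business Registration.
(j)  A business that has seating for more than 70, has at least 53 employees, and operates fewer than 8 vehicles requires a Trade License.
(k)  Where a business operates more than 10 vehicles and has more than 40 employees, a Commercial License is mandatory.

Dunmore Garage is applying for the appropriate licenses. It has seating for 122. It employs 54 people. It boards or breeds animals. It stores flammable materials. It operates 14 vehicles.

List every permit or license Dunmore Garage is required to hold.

Commercial License, Commercial Registration, Fire Safety Permit, Kennel License

(a) seating 122 > 86; vehicles 14 ≥ 7 → High-Occupancy Certificate not required.
(b) stores flammable materials; employees 54 ≤ 69 → General Business License not required.
(c) employees 54 < 59 → General Business Authorization not required.
(d) vehicles 14 < 22; seating 122 ≥ 116 → Municipal License not required.
(e) stores flammable materials; employees 54 > 39; seating 122 > 46 → Fire Safety Permit required.
(f) boards or breeds animals; seating 122 < 144 → Kennel License required.
(g) vehicles 14 ≤ 18; stores flammable materials → exempt from General Business Registration.
(h) employees 54 < 75; seating 122 > 88; vehicles 14 < 17 → Commercial Registration required.
(i) boards or breeds animals; seating 122 ≤ 176 → General Business Registration required.
(j) seating 122 > 70; employees 54 ≥ 53; vehicles 14 ≥ 8 → Trade License not required.
(k) vehicles 14 > 10; employees 54 > 40 → Commercial License required.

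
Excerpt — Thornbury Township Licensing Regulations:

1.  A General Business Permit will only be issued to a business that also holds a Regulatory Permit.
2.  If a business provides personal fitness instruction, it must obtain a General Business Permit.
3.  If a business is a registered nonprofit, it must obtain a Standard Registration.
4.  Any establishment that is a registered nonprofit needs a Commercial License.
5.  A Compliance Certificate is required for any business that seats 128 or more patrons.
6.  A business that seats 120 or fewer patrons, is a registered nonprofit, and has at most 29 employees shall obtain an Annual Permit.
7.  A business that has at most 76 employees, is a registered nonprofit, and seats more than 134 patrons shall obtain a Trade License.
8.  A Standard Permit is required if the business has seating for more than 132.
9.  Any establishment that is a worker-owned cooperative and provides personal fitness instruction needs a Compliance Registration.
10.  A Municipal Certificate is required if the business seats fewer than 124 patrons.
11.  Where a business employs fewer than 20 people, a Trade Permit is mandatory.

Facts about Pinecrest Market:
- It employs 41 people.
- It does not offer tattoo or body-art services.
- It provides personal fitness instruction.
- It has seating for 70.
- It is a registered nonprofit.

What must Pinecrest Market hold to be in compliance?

Commercial License, General Business Permit, Municipal Certificate, Regulatory Permit, Standard Registration

1. General Business Permit is required → Regulatory Permit also required.
2. provides personal fitness instruction → General Business Permit required.
3. is a registered nonprofit → Standard Registration required.
4. is a registered nonprofit → Commercial License required.
5. seating 70 < 128 → Compliance Certificate not required.
6. seating 70 ≤ 120; is a registered nonprofit; employees 41 > 29 → Annual Permit not required.
7. employees 41 ≤ 76; is a registered nonprofit; seating 70 ≤ 134 → Trade License not required.
8. seating 70 ≤ 132 → Standard Permit not required.
9. is a registered nonprofit (not: is a worker-owned cooperative); provides personal fitness instruction → Compliance Registration not required.
10. seating 70 < 124 → Municipal Certificate required.
11. employees 41 ≥ 20 → Trade Permit not required.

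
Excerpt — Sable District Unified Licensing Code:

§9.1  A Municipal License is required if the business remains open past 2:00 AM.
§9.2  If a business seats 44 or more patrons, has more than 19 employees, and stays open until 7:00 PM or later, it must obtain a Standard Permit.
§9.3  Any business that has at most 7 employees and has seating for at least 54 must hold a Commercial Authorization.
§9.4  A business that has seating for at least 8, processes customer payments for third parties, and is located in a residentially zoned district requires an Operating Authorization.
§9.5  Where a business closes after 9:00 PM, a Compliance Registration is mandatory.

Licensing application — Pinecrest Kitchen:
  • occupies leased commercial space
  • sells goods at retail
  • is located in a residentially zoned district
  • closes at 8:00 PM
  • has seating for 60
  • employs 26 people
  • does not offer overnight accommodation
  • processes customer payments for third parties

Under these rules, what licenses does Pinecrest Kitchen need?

§9.1 closes 8:00 PM, at/before 2:00 AM → Municipal License not required.
§9.2 seating 60 ≥ 44; employees 26 > 19; closes 8:00 PM, after 7:00 PM → Standard Permit required.
§9.3 employees 26 > 7; seating 60 ≥ 54 → Commercial Authorization not required.
§9.4 seating 60 ≥ 8; processes customer payments for third parties; is located in a residentially zoned district → Operating Authorization required.
§9.5 closes 8:00 PM, at/before 9:00 PM → Compliance Registration not required.

Operating Authorization, Standard Permit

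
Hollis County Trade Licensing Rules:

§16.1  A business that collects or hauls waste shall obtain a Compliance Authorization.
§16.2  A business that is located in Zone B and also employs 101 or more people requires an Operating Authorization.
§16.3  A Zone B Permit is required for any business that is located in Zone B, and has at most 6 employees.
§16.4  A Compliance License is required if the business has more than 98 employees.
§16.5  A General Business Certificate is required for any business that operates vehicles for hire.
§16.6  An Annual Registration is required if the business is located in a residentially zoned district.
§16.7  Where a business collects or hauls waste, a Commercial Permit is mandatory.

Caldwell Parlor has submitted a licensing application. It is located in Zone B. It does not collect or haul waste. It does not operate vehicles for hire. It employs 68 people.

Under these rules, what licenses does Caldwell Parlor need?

§16.1 does not collect or haul waste → Compliance Authorization not required.
§16.2 is located in Zone B; employees 68 < 101 → Operating Authorization not required.
§16.3 is located in Zone B; employees 68 > 6 → Zone B Permit not required.
§16.4 employees 68 ≤ 98 → Compliance License not required.
§16.5 does not operate vehicles for hire → General Business Certificate not required.
§16.6 is located in Zone B (not: is located in a residentially zoned district) → Annual Registration not required.
§16.7 does not collect or haul waste → Commercial Permit not required.

None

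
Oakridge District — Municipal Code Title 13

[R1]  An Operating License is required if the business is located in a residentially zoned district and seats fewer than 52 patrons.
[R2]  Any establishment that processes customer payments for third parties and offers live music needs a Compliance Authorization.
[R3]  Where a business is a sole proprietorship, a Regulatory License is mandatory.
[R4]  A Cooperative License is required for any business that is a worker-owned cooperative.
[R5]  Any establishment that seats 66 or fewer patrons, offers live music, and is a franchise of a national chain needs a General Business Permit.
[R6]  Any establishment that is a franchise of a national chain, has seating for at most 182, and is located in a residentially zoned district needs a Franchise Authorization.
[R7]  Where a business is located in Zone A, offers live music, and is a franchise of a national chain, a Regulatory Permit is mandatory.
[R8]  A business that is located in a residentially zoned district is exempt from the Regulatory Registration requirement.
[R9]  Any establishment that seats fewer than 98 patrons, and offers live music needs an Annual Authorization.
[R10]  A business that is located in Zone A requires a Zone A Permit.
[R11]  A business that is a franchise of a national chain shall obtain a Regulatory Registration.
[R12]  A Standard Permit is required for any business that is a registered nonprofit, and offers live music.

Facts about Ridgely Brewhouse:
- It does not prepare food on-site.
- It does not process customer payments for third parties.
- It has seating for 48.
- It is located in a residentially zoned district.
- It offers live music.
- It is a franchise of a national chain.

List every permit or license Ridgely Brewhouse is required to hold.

Annual Authorization, Franchise Authorization, General Business Permit, Operating License

[R1] is located in a residentially zoned district; seating 48 < 52 → Operating License required.
[R2] does not process customer payments for third parties; offers live music → Compliance Authorization not required.
[R3] is a franchise of a national chain (not: is a sole proprietorship) → Regulatory License not required.
[R4] is a franchise of a national chain (not: is a worker-owned cooperative) → Cooperative License not required.
[R5] seating 48 ≤ 66; offers live music; is a franchise of a national chain → General Business Permit required.
[R6] is a franchise of a national chain; seating 48 ≤ 182; is located in a residentially zoned district → Franchise Authorization required.
[R7] is located in a residentially zoned district (not: is located in Zone A); offers live music; is a franchise of a national chain → Regulatory Permit not required.
[R8] is located in a residentially zoned district → exempt from Regulatory Registration.
[R9] seating 48 < 98; offers live music → Annual Authorization required.
[R10] is located in a residentially zoned district (not: is located in Zone A) → Zone A Permit not required.
[R11] is a franchise of a national chain → Regulatory Registration required.
[R12] is a franchise of a national chain (not: is a registered nonprofit); offers live music → Standard Permit not required.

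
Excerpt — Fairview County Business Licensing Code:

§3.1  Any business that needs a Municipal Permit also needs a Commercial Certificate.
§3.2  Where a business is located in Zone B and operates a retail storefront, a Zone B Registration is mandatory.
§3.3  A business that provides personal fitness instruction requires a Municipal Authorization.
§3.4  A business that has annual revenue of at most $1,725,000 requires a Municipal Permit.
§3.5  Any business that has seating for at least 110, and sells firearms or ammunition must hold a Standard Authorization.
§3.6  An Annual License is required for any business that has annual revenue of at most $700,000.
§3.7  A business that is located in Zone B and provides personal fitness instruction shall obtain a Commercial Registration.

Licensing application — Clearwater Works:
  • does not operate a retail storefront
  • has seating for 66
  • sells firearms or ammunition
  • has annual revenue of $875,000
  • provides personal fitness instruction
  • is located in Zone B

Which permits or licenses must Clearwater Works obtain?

§3.1 Municipal Permit is required → Commercial Certificate also required.
§3.2 is located in Zone B; does not operate a retail storefront → Zone B Registration not required.
§3.3 provides personal fitness instruction → Municipal Authorization required.
§3.4 revenue $875,000 ≤ $1,725,000 → Municipal Permit required.
§3.5 seating 66 < 110; sells firearms or ammunition → Standard Authorization not required.
§3.6 revenue $875,000 > $700,000 → Annual License not required.
§3.7 is located in Zone B; provides personal fitness instruction → Commercial Registration required.

Commercial Certificate, Commercial Registration, Municipal Authorization, Municipal Permit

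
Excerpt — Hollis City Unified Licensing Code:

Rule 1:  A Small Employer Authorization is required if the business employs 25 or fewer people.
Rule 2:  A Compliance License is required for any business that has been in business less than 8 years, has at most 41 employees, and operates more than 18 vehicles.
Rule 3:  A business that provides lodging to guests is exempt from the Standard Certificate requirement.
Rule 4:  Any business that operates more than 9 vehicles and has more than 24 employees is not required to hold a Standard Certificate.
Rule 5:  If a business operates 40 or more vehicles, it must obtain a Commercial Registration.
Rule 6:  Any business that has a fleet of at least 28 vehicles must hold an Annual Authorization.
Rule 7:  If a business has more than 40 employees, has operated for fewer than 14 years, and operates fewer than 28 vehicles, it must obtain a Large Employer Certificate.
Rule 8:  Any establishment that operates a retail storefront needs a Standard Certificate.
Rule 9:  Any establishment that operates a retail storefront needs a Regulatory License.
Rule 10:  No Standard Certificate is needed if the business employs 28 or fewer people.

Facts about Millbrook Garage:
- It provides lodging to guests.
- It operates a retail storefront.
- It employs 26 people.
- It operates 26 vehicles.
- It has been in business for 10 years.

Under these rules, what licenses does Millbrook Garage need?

Regulatory License

Rule 1: employees 26 > 25 → Small Employer Authorization not required.
Rule 2: years in business 10 ≥ 8; employees 26 ≤ 41; vehicles 26 > 18 → Compliance License not required.
Rule 3: provides lodging to guests → exempt from Standard Certificate.
Rule 4: vehicles 26 > 9; employees 26 > 24 → exempt from Standard Certificate.
Rule 5: vehicles 26 < 40 → Commercial Registration not required.
Rule 6: vehicles 26 < 28 → Annual Authorization not required.
Rule 7: employees 26 ≤ 40; years in business 10 < 14; vehicles 26 < 28 → Large Employer Certificate not required.
Rule 8: operates a retail storefront → Standard Certificate required.
Rule 9: operates a retail storefront → Regulatory License required.
Rule 10: employees 26 ≤ 28 → exempt from Standard Certificate.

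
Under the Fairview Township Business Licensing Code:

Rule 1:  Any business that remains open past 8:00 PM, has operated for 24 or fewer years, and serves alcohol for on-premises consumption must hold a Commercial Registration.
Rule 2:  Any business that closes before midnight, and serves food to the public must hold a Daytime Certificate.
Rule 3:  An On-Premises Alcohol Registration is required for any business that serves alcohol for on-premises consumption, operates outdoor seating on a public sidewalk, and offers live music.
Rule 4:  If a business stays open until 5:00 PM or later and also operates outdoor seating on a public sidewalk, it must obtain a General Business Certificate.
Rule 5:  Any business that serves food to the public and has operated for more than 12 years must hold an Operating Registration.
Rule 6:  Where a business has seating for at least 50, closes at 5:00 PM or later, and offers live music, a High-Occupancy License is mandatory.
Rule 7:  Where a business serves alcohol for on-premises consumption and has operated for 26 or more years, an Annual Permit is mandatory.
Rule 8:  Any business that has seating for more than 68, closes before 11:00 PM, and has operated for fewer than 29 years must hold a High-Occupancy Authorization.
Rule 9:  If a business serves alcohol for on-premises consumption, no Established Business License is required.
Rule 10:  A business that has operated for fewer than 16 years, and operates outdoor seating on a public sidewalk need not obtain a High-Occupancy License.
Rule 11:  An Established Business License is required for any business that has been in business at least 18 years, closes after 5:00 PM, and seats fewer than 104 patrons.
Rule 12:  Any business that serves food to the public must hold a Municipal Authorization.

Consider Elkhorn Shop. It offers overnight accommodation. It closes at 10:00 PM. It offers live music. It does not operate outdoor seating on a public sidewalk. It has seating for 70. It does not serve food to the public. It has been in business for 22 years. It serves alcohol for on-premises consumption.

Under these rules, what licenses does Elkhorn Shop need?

Commercial Registration, High-Occupancy Authorization, High-Occupancy License

Rule 1: closes 10:00 PM, after 8:00 PM; years in business 22 ≤ 24; serves alcohol for on-premises consumption → Commercial Registration required.
Rule 2: closes 10:00 PM, at/before midnight; does not serve food to the public → Daytime Certificate not required.
Rule 3: serves alcohol for on-premises consumption; does not operate outdoor seating on a public sidewalk; offers live music → On-Premises Alcohol Registration not required.
Rule 4: closes 10:00 PM, after 5:00 PM; does not operate outdoor seating on a public sidewalk → General Business Certificate not required.
Rule 5: does not serve food to the public; years in business 22 > 12 → Operating Registration not required.
Rule 6: seating 70 ≥ 50; closes 10:00 PM, after 5:00 PM; offers live music → High-Occupancy License required.
Rule 7: serves alcohol for on-premises consumption; years in business 22 < 26 → Annual Permit not required.
Rule 8: seating 70 > 68; closes 10:00 PM, at/before 11:00 PM; years in business 22 < 29 → High-Occupancy Authorization required.
Rule 9: serves alcohol for on-premises consumption → exempt from Established Business License.
Rule 10: years in business 22 ≥ 16; does not operate outdoor seating on a public sidewalk → High-Occupancy License exemption does not apply.
Rule 11: years in business 22 ≥ 18; closes 10:00 PM, after 5:00 PM; seating 70 < 104 → Established Business License required.
Rule 12: does not serve food to the public → Municipal Authorization not required.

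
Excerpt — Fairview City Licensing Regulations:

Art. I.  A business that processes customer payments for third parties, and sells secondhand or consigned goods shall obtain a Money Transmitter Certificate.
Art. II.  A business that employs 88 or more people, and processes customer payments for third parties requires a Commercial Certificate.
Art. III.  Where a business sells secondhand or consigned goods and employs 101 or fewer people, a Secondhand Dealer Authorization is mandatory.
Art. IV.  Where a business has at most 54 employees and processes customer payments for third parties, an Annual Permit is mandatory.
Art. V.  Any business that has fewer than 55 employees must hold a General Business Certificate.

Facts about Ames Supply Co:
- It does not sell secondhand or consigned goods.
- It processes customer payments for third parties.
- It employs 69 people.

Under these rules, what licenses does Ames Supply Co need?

None

Art. I. processes customer payments for third parties; does not sell secondhand or consigned goods → Money Transmitter Certificate not required.
Art. II. employees 69 < 88; processes customer payments for third parties → Commercial Certificate not required.
Art. III. does not sell secondhand or consigned goods; employees 69 ≤ 101 → Secondhand Dealer Authorization not required.
Art. IV. employees 69 > 54; processes customer payments for third parties → Annual Permit not required.
Art. V. employees 69 ≥ 55 → General Business Certificate not required.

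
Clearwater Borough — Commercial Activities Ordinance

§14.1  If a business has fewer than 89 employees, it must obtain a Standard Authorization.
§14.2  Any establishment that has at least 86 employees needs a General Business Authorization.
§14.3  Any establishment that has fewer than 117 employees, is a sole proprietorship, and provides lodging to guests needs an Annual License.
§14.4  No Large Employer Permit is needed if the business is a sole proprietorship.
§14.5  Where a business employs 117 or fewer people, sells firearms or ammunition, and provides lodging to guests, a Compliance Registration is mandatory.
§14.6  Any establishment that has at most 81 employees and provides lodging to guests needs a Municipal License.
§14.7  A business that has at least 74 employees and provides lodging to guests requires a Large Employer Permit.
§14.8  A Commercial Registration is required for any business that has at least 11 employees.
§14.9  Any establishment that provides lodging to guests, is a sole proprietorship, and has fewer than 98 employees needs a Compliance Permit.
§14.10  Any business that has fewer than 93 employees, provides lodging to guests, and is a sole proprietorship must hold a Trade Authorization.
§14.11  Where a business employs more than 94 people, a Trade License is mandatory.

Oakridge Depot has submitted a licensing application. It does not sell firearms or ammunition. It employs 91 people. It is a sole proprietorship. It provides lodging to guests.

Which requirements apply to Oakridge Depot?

§14.1 employees 91 ≥ 89 → Standard Authorization not required.
§14.2 employees 91 ≥ 86 → General Business Authorization required.
§14.3 employees 91 < 117; is a sole proprietorship; provides lodging to guests → Annual License required.
§14.4 is a sole proprietorship → exempt from Large Employer Permit.
§14.5 employees 91 ≤ 117; does not sell firearms or ammunition; provides lodging to guests → Compliance Registration not required.
§14.6 employees 91 > 81; provides lodging to guests → Municipal License not required.
§14.7 employees 91 ≥ 74; provides lodging to guests → Large Employer Permit required.
§14.8 employees 91 ≥ 11 → Commercial Registration required.
§14.9 provides lodging to guests; is a sole proprietorship; employees 91 < 98 → Compliance Permit required.
§14.10 employees 91 < 93; provides lodging to guests; is a sole proprietorship → Trade Authorization required.
§14.11 employees 91 ≤ 94 → Trade License not required.

Annual License, Commercial Registration, Compliance Permit, General Business Authorization, Trade Authorization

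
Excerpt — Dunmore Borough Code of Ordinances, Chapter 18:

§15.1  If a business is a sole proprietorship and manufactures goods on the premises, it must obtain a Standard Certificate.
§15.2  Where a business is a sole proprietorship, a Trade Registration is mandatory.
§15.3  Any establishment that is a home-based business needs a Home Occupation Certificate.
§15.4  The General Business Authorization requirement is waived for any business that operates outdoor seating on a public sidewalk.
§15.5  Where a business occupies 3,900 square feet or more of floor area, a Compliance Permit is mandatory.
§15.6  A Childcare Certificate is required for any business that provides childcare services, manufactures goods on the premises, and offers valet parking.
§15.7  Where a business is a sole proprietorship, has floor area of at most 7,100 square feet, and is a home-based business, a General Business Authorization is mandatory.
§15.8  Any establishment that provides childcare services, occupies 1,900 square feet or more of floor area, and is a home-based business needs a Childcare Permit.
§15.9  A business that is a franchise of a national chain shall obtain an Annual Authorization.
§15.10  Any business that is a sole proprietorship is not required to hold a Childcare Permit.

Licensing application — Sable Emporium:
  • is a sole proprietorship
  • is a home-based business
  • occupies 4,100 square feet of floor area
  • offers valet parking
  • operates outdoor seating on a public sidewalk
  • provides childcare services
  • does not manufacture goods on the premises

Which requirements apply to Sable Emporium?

Compliance Permit, Home Occupation Certificate, Trade Registration

§15.1 is a sole proprietorship; does not manufacture goods on the premises → Standard Certificate not required.
§15.2 is a sole proprietorship → Trade Registration required.
§15.3 is a home-based business → Home Occupation Certificate required.
§15.4 operates outdoor seating on a public sidewalk → exempt from General Business Authorization.
§15.5 floor area 4,100 square feet ≥ 3,900 square feet → Compliance Permit required.
§15.6 provides childcare services; does not manufacture goods on the premises; offers valet parking → Childcare Certificate not required.
§15.7 is a sole proprietorship; floor area 4,100 square feet ≤ 7,100 square feet; is a home-based business → General Business Authorization required.
§15.8 provides childcare services; floor area 4,100 square feet ≥ 1,900 square feet; is a home-based business → Childcare Permit required.
§15.9 is a sole proprietorship (not: is a franchise of a national chain) → Annual Authorization not required.
§15.10 is a sole proprietorship → exempt from Childcare Permit.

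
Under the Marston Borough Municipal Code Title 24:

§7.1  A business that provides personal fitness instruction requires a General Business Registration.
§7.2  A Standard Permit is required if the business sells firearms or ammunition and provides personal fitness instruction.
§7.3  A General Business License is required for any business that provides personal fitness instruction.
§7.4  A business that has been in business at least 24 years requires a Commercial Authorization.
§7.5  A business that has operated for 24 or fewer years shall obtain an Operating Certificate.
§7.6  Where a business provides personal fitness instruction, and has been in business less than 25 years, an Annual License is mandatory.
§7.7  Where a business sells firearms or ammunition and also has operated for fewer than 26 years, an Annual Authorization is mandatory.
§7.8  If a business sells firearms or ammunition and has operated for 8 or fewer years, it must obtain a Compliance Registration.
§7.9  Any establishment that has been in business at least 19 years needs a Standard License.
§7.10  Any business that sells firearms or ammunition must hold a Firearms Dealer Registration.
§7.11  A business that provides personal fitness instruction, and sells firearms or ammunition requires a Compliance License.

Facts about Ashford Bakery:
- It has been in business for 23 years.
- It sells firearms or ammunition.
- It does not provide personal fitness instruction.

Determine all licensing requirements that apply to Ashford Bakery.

§7.1 does not provide personal fitness instruction → General Business Registration not required.
§7.2 sells firearms or ammunition; does not provide personal fitness instruction → Standard Permit not required.
§7.3 does not provide personal fitness instruction → General Business License not required.
§7.4 years in business 23 < 24 → Commercial Authorization not required.
§7.5 years in business 23 ≤ 24 → Operating Certificate required.
§7.6 does not provide personal fitness instruction; years in business 23 < 25 → Annual License not required.
§7.7 sells firearms or ammunition; years in business 23 < 26 → Annual Authorization required.
§7.8 sells firearms or ammunition; years in business 23 > 8 → Compliance Registration not required.
§7.9 years in business 23 ≥ 19 → Standard License required.
§7.10 sells firearms or ammunition → Firearms Dealer Registration required.
§7.11 does not provide personal fitness instruction; sells firearms or ammunition → Compliance License not required.

Annual Authorization, Firearms Dealer Registration, Operating Certificate, Standard License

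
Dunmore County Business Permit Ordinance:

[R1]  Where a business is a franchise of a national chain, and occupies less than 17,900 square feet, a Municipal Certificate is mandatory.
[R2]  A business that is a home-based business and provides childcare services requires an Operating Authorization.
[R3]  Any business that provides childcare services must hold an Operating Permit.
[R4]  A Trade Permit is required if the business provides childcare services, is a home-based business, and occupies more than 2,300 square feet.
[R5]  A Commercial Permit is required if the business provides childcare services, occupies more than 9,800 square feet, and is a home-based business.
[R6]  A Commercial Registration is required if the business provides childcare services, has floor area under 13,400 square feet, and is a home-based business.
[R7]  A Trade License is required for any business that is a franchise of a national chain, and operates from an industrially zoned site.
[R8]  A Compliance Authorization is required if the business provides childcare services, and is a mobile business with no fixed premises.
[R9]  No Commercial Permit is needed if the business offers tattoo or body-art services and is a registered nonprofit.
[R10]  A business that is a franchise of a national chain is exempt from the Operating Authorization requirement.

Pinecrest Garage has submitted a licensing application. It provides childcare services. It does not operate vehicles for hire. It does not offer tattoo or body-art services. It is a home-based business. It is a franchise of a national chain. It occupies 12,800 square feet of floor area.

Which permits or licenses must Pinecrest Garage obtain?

Commercial Permit, Commercial Registration, Municipal Certificate, Operating Permit, Trade Permit

[R1] is a franchise of a national chain; floor area 12,800 square feet < 17,900 square feet → Municipal Certificate required.
[R2] is a home-based business; provides childcare services → Operating Authorization required.
[R3] provides childcare services → Operating Permit required.
[R4] provides childcare services; is a home-based business; floor area 12,800 square feet > 2,300 square feet → Trade Permit required.
[R5] provides childcare services; floor area 12,800 square feet > 9,800 square feet; is a home-based business → Commercial Permit required.
[R6] provides childcare services; floor area 12,800 square feet < 13,400 square feet; is a home-based business → Commercial Registration required.
[R7] is a franchise of a national chain; is a home-based business (not: operates from an industrially zoned site) → Trade License not required.
[R8] provides childcare services; is a home-based business (not: is a mobile business with no fixed premises) → Compliance Authorization not required.
[R9] does not offer tattoo or body-art services; is a franchise of a national chain (not: is a registered nonprofit) → Commercial Permit exemption does not apply.
[R10] is a franchise of a national chain → exempt from Operating Authorization.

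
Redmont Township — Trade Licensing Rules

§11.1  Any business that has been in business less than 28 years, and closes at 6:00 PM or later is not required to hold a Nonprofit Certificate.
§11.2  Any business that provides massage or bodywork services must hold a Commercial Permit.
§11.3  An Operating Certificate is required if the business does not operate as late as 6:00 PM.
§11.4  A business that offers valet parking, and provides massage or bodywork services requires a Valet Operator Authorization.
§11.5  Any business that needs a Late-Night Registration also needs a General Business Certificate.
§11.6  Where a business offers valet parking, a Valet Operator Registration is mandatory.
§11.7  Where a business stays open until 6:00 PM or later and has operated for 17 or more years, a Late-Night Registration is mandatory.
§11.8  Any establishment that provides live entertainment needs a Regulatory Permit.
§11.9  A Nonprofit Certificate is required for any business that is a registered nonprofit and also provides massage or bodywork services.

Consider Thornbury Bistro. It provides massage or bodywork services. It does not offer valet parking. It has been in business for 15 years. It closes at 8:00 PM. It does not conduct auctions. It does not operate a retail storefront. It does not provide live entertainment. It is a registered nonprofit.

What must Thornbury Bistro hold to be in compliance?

§11.1 years in business 15 < 28; closes 8:00 PM, after 6:00 PM → exempt from Nonprofit Certificate.
§11.2 provides massage or bodywork services → Commercial Permit required.
§11.3 closes 8:00 PM, after 6:00 PM → Operating Certificate not required.
§11.4 does not offer valet parking; provides massage or bodywork services → Valet Operator Authorization not required.
§11.5 Late-Night Registration is not required → no effect.
§11.6 does not offer valet parking → Valet Operator Registration not required.
§11.7 closes 8:00 PM, after 6:00 PM; years in business 15 < 17 → Late-Night Registration not required.
§11.8 does not provide live entertainment → Regulatory Permit not required.
§11.9 is a registered nonprofit; provides massage or bodywork services → Nonprofit Certificate required.

Commercial Permit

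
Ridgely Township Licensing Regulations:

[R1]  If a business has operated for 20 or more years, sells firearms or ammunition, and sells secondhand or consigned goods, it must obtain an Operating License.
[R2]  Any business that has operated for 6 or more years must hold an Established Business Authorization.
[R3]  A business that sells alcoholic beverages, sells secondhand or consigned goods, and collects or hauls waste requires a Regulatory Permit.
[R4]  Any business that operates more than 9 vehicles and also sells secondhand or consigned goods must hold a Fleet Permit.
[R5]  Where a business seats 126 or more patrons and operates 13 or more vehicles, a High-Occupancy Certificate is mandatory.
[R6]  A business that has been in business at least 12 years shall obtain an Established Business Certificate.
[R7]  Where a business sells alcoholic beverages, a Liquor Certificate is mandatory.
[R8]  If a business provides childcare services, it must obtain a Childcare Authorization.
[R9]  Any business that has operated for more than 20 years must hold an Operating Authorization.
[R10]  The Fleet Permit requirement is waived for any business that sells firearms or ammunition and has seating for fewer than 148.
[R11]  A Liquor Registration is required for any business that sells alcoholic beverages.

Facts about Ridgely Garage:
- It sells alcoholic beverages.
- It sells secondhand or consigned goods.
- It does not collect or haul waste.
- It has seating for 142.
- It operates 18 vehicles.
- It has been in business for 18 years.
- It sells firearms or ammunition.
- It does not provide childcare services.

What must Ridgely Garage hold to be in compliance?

[R1] years in business 18 < 20; sells firearms or ammunition; sells secondhand or consigned goods → Operating License not required.
[R2] years in business 18 ≥ 6 → Established Business Authorization required.
[R3] sells alcoholic beverages; sells secondhand or consigned goods; does not collect or haul waste → Regulatory Permit not required.
[R4] vehicles 18 > 9; sells secondhand or consigned goods → Fleet Permit required.
[R5] seating 142 ≥ 126; vehicles 18 ≥ 13 → High-Occupancy Certificate required.
[R6] years in business 18 ≥ 12 → Established Business Certificate required.
[R7] sells alcoholic beverages → Liquor Certificate required.
[R8] does not provide childcare services → Childcare Authorization not required.
[R9] years in business 18 ≤ 20 → Operating Authorization not required.
[R10] sells firearms or ammunition; seating 142 < 148 → exempt from Fleet Permit.
[R11] sells alcoholic beverages → Liquor Registration required.

Established Business Authorization, Established Business Certificate, High-Occupancy Certificate, Liquor Certificate, Liquor Registration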